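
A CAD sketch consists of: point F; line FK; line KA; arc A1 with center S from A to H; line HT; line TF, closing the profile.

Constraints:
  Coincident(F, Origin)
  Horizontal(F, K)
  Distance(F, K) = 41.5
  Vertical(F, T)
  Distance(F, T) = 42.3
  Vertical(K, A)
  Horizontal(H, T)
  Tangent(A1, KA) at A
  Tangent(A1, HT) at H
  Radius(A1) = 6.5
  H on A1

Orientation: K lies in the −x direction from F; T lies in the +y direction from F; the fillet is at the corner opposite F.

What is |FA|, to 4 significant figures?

54.81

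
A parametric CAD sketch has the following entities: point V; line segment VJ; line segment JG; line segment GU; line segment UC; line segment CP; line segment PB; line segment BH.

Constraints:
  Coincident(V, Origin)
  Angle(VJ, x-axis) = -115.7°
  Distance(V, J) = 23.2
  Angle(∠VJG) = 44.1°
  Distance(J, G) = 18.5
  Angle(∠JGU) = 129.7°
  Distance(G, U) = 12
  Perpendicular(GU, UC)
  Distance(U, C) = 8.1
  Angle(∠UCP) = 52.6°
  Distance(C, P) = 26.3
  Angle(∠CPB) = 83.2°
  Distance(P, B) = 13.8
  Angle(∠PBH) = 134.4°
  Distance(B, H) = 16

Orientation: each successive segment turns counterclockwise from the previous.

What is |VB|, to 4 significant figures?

31.32

∠UCP = 52.6° gives CP at -72.10° from the x-axis; with |CP| = 26.3, P = (11.75, -25.53). ∠CPB = 83.2° gives PB at 24.70° from the x-axis; with |PB| = 13.8, B = (24.29, -19.76). Then |VB| = |B − V| = 31.32.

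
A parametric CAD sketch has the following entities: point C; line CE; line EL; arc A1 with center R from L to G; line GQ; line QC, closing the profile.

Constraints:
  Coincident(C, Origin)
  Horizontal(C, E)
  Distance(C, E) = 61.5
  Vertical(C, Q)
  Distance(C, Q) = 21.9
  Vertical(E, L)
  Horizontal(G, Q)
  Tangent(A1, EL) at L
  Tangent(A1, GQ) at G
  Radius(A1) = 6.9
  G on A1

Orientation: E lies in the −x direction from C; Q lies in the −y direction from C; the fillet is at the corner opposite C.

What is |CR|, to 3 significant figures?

56.6

C and Q share the same x with |CQ| = 21.9 and Q on the −y side, so Q = (0.00, -21.9). The virtual corner opposite C is at (-61.5, -21.9). Since A1 is tangent to EL there, RL ⟂ EL and since A1 is tangent to GQ there, RG ⟂ GQ, with radius 6.9, so the center R sits 6.9 in from both sides at R = (-54.6, -15.0). Then |CR| = |R − C| = 56.6.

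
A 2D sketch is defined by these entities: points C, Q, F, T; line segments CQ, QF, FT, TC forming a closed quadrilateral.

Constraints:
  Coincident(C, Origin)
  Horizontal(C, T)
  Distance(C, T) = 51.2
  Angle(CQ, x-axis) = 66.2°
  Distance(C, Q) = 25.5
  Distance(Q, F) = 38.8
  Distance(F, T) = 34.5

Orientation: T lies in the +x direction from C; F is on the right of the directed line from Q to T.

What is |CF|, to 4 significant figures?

24.41

C is at the origin; C and T share the same y with |CT| = 51.2 and T in +x, so T = (51.2, 0). CQ runs at 66.2° with |CQ| = 25.5, so Q = (10.29, 23.33). F is determined by |QF| = 38.8 and |FT| = 34.5 together: it lies at the intersection of circle(Q, 38.8) and circle(T, 34.5). With |QT| = 47.10, the foot of the radical line on QT is 26.89 from Q and the perpendicular offset is √(38.8² − 26.89²) = 27.97. Taking the right-of-QT solution: F = (19.80, -14.29).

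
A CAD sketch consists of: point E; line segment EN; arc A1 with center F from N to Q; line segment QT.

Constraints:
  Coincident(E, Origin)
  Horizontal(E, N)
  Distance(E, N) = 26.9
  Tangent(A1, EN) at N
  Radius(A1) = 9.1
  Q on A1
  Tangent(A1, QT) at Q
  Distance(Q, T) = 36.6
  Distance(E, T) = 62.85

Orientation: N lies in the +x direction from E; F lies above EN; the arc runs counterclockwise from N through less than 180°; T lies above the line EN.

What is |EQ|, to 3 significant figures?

35.9

Checks: ∠(FN, NE) = 90.00° ✓; |FQ| = 9.100 ✓; ∠(FQ, QT) = 90.00° ✓; |QT| = 36.60 ✓; |ET| = 62.85 ✓.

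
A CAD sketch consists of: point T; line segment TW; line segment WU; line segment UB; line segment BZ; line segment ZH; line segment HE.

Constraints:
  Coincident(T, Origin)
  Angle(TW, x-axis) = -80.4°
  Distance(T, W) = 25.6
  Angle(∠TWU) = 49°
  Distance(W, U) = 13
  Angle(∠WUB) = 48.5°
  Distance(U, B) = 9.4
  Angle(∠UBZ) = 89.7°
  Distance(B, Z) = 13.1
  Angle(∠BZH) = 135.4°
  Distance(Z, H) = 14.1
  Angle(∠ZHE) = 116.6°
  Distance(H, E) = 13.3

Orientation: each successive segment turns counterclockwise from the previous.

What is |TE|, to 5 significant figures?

42.771

T is at the origin; TW runs at -80.4° with length 25.6, so W = (4.2693, -25.241). ∠TWU = 49.0° gives WU at 50.600° from the x-axis; with |WU| = 13.0, U = (12.521, -15.196). ∠WUB = 48.5° gives UB at -177.90° from the x-axis; with |UB| = 9.4, B = (3.1271, -15.540). ∠UBZ = 89.7° gives BZ at -87.600° from the x-axis; with |BZ| = 13.1, Z = (3.6757, -28.629). ∠BZH = 135.4° gives ZH at -43.000° from the x-axis; with |ZH| = 14.1, H = (13.988, -38.245). ∠ZHE = 116.6° gives HE at 20.400° from the x-axis; with |HE| = 13.3, E = (26.454, -33.609). Then |TE| = |E − T| = 42.771.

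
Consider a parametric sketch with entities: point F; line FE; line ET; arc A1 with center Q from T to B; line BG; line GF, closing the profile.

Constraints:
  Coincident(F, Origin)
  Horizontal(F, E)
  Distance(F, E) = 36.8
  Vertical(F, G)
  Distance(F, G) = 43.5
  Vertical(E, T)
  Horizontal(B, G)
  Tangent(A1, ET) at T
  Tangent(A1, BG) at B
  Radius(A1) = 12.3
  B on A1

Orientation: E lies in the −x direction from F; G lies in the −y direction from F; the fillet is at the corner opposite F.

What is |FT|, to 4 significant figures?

48.25

F is at the origin; FE is horizontal with |FE| = 36.8 and E on the −x side, so E = (-36.80, 0.000). F and G share the same x with |FG| = 43.5 and G on the −y side, so G = (0.000, -43.50). The virtual corner opposite F is at (-36.80, -43.50). Tangency of A1 to ET means the radius QT is perpendicular to ET and the tangent condition forces QB to be normal to BG, with radius 12.3, so the center Q sits 12.3 in from both sides at Q = (-24.50, -31.20). That places the tangent points at T = (-36.80, -31.20) on ET and B = (-24.50, -43.50) on BG. Then |FT| = |T − F| = 48.25.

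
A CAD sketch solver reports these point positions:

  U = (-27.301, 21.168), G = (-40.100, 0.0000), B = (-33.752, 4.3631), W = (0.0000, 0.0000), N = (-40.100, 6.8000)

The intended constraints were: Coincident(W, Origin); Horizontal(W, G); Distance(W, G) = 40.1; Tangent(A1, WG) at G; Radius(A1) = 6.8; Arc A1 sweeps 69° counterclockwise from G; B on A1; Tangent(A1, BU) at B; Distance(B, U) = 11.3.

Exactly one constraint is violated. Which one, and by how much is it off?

Distance(B, U) = 11.3 — off by 6.70.

W = (0.00, 0.00) ✓; W.y = 0.00, G.y = 0.00 ✓; |WG| = 40.10 ✓; ∠(NG, GW) = 90.00° ✓; |NG| = 6.800 ✓; bearing(N→B) − bearing(N→G) = 69.00° ✓; |NB| = 6.800 ✓; ∠(NB, BU) = 90.00° ✓; |BU| = 18.00 ✗.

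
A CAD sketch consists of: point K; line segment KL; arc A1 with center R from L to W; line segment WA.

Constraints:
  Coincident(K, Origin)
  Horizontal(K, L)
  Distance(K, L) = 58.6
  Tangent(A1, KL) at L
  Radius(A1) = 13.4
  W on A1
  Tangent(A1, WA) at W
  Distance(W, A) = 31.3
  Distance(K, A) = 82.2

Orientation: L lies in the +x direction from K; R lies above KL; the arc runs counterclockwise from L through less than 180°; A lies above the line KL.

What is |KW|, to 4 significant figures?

73.46

K is at the origin; K and L share the same y with |KL| = 58.6 and L on the +x side, so L = (58.60, 0.000). Tangency of A1 to KL means the radius RL is perpendicular to KL, so R = L + (0, 13.4) = (58.60, 13.40). Since RW ⟂ WA (tangency), |RA| = √(13.4² + 31.3²) = 34.05 regardless of where W sits on A1. So A lies on both circle(K, 82.2) and circle(R, 34.05); the above-KL intersection is A = (68.05, 46.11). W is the foot of the tangent from A: W = (71.90, 15.05).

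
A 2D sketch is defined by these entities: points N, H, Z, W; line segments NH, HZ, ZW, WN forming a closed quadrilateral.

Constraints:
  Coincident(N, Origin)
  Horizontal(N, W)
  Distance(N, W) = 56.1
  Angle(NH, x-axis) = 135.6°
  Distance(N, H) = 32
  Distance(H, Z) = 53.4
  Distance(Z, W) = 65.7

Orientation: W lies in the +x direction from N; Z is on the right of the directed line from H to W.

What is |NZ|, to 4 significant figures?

27.65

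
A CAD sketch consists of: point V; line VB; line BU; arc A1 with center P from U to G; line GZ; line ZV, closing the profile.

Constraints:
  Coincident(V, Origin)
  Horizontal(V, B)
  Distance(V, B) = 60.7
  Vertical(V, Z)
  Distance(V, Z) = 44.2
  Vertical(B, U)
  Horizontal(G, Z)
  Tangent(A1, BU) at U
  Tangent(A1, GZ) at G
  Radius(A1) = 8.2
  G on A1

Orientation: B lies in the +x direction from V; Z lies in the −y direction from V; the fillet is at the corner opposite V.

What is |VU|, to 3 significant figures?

70.6

V is at the origin; V and B share the same y with |VB| = 60.7 and B on the +x side, so B = (60.7, 0.00). V and Z share the same x with |VZ| = 44.2 and Z on the −y side, so Z = (0.00, -44.2). The virtual corner opposite V is at (60.7, -44.2). The tangent condition forces PU to be normal to BU and A1 meets GZ tangentially, so PG is at right angles to GZ, with radius 8.2, so the center P sits 8.2 in from both sides at P = (52.5, -36.0). That places the tangent points at U = (60.7, -36.0) on BU and G = (52.5, -44.2) on GZ. Then |VU| = |U − V| = 70.6.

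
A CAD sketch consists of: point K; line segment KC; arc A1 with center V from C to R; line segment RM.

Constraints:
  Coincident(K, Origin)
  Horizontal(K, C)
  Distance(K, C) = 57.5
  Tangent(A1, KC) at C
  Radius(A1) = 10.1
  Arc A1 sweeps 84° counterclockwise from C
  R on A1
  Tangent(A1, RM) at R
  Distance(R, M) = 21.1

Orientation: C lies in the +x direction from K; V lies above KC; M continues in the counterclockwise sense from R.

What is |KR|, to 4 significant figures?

68.15

K is at the origin; KC is horizontal with |KC| = 57.5 and C on the +x side, so C = (57.50, 0.000). The tangent condition forces VC to be normal to KC, so V = C + (0, 10.1) = (57.50, 10.10). On A1, C sits at bearing -90° from V; an 84° counterclockwise sweep puts R at bearing -6°, so R = V + 10.1·(cos -6°, sin -6°) = (67.54, 9.044). Then |KR| = |R − K| = 68.15.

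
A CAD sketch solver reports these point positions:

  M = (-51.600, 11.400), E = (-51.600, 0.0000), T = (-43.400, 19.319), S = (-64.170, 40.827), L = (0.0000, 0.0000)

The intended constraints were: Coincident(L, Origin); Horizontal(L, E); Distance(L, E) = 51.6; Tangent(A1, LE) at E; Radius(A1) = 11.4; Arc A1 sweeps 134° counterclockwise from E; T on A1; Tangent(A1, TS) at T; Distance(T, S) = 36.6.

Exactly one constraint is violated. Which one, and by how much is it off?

Distance(T, S) = 36.6 — off by 6.70.

L = (0.00, 0.00) ✓; L.y = 0.00, E.y = 0.00 ✓; |LE| = 51.60 ✓; ∠(ME, EL) = 90.00° ✓; |ME| = 11.40 ✓; bearing(M→T) − bearing(M→E) = 134.0° ✓; |MT| = 11.40 ✓; ∠(MT, TS) = 90.00° ✓; |TS| = 29.90 ✗.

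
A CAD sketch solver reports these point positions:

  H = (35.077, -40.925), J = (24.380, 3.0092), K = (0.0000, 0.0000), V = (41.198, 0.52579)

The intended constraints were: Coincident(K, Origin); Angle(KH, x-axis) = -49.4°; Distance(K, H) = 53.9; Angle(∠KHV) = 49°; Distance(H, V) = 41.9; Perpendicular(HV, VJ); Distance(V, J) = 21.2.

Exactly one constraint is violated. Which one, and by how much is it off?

Distance(V, J) = 21.2 — off by 4.20.

K = (0.00, 0.00) ✓; KH at -49.40° ✓; |KH| = 53.90 ✓; ∠KHV = 49.00° ✓; |HV| = 41.90 ✓; ∠(HV, VJ) = 90.00° ✓; |VJ| = 17.00 ✗.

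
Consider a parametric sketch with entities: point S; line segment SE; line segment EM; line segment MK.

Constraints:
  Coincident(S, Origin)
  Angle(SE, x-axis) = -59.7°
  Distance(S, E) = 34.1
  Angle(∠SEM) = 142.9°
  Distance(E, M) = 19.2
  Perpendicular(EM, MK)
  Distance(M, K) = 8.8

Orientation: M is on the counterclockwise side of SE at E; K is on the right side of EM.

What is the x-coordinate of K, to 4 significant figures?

31.55

S is at the origin; SE runs at -59.7° with length 34.1, so E = 34.1·(cos -59.7°, sin -59.7°) = (17.20, -29.44). ∠SEM = 142.9°, so EM runs at -59.7° + (180° − 142.9°) = -22.60° from the x-axis; with |EM| = 19.2, M = E + 19.2·(cos -22.60°, sin -22.60°) = (34.93, -36.82). EM ⟂ MK; with |MK| = 8.8 on the right of EM, K = M + 8.8·(-0.3843, -0.9232) = (31.55, -44.94). So K.x = 31.55.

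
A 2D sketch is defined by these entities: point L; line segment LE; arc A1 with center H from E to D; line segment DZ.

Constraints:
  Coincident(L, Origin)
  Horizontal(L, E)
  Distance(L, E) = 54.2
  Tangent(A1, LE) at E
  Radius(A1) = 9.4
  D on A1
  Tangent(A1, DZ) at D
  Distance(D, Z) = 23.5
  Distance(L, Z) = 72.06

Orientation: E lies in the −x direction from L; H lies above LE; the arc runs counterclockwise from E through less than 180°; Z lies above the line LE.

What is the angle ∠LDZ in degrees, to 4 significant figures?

153.9°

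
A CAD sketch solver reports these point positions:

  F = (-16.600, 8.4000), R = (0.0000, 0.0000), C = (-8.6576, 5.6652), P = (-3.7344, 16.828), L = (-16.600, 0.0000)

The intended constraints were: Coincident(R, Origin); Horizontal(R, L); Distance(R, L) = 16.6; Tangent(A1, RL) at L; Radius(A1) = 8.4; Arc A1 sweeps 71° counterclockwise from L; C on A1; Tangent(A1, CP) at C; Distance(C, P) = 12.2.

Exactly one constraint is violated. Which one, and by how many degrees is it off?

Tangent(A1, CP) at C — off by 4.80°.

R = (0.00, 0.00) ✓; R.y = 0.00, L.y = 0.00 ✓; |RL| = 16.60 ✓; ∠(FL, LR) = 90.00° ✓; |FL| = 8.400 ✓; bearing(F→C) − bearing(F→L) = 71.00° ✓; |FC| = 8.400 ✓; ∠(FC, CP) = 94.80° ✗; |CP| = 12.20 ✓.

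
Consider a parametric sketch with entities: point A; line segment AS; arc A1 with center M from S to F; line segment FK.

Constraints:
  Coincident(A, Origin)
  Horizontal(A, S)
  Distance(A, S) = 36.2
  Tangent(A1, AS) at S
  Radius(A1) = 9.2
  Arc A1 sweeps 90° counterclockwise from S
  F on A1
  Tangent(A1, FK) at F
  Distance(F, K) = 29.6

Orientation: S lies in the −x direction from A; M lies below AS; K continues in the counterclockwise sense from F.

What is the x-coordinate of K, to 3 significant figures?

-45.4

A is at the origin; AS is horizontal with |AS| = 36.2 and S on the −x side, so S = (-36.2, 0.00). A1 meets AS tangentially, so MS is at right angles to AS, so M = S + (0, -9.2) = (-36.2, -9.20). On A1, S sits at bearing 90° from M; a 90° counterclockwise sweep puts F at bearing 180°, so F = M + 9.2·(cos 180°, sin 180°) = (-45.4, -9.20). The tangent condition forces MF to be normal to FK, so FK runs along (−sin 180°, cos 180°); with |FK| = 29.6, K = (-45.4, -38.8). So K.x = -45.4.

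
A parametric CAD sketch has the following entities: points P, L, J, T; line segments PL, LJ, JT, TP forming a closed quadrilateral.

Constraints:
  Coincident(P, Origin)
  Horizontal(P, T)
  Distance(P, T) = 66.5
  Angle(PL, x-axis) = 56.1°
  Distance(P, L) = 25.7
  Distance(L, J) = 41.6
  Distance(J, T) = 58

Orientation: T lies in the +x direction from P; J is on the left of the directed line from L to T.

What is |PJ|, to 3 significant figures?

67.2

Checks: |LJ| = 41.60 ✓; |JT| = 58.00 ✓.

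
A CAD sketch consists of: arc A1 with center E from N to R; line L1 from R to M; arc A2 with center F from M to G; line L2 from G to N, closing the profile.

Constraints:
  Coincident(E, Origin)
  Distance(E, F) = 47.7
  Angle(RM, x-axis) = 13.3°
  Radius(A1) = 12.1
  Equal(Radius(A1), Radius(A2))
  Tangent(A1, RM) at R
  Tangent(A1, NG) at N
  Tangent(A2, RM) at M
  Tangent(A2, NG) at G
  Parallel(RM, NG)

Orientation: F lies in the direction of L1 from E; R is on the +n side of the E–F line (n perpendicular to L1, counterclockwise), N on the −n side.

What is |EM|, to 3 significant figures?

49.2

The slot axis is L1's direction at 13.3°, so u = (cos 13.3°, sin 13.3°) = (0.973, 0.230) and n = (−sin 13.3°, cos 13.3°) = (-0.230, 0.973). E is at the origin and F lies 47.7 along u from E, so F = 47.7·u = (46.4, 11.0). Tangency of A1 to both parallel lines with radius 12.1 puts R and N at E ± 12.1·n: R = (-2.78, 11.8), N = (2.78, -11.8). Equal radii place M and G the same way about F: M = F + 12.1·n = (43.6, 22.7), G = F − 12.1·n = (49.2, -0.802). Then |EM| = |M − E| = 49.2.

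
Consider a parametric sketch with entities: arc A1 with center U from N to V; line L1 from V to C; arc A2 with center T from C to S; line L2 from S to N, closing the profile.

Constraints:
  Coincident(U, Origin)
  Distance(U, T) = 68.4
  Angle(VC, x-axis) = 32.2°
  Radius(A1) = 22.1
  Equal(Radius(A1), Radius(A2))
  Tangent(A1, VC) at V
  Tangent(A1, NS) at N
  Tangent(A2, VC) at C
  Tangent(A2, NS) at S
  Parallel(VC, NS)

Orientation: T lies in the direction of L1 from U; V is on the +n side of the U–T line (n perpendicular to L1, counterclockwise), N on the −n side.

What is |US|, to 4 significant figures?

71.88

The slot axis is L1's direction at 32.2°, so u = (cos 32.2°, sin 32.2°) = (0.8462, 0.5329) and n = (−sin 32.2°, cos 32.2°) = (-0.5329, 0.8462). U is at the origin and T lies 68.4 along u from U, so T = 68.4·u = (57.88, 36.45). Tangency of A1 to both parallel lines with radius 22.1 puts V and N at U ± 22.1·n: V = (-11.78, 18.70), N = (11.78, -18.70). Equal radii place C and S the same way about T: C = T + 22.1·n = (46.10, 55.15), S = T − 22.1·n = (69.66, 17.75). Then |US| = |S − U| = 71.88.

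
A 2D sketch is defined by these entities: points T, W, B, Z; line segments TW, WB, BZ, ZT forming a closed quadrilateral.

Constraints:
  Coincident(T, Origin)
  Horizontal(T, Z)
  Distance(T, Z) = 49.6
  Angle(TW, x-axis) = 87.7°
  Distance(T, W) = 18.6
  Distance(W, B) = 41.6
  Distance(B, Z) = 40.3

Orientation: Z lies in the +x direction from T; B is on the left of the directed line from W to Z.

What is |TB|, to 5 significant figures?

53.546

Checks: |WB| = 41.60 ✓; |BZ| = 40.30 ✓.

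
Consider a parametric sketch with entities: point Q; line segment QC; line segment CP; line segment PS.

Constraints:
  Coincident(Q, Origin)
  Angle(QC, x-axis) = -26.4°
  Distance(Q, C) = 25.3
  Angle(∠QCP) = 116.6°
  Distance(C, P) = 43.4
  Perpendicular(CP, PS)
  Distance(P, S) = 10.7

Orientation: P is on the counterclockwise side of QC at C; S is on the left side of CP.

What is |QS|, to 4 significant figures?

56.01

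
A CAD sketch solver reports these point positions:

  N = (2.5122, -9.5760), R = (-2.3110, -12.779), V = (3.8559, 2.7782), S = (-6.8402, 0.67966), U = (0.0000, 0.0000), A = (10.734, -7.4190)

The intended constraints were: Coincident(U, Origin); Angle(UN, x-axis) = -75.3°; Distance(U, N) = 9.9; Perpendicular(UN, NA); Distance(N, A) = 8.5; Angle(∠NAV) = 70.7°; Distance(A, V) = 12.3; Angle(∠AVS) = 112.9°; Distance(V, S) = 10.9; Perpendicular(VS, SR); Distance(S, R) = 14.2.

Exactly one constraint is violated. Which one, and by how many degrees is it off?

Perpendicular(VS, SR) — off by 7.50°.

U = (0.00, 0.00) ✓; UN at -75.30° ✓; |UN| = 9.900 ✓; ∠(UN, NA) = 90.00° ✓; |NA| = 8.500 ✓; ∠NAV = 70.70° ✓; |AV| = 12.30 ✓; ∠AVS = 112.9° ✓; |VS| = 10.90 ✓; ∠(VS, SR) = 97.50° ✗; |SR| = 14.20 ✓.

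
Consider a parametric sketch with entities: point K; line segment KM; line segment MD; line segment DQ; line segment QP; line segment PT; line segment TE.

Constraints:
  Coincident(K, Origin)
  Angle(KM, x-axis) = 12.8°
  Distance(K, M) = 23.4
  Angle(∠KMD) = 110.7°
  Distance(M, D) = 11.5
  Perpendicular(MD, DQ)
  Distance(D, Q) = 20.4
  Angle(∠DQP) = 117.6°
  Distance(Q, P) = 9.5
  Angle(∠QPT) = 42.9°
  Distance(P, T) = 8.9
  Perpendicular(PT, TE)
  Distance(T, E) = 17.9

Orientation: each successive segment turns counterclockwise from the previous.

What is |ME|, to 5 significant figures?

32.043

K is at the origin; KM runs at 12.8° with length 23.4, so M = (22.818, 5.1842). ∠KMD = 110.7° gives MD at 82.100° from the x-axis; with |MD| = 11.5, D = (24.399, 16.575). The perpendicularity gives DQ at right angles to MD, so DQ runs at 172.10°; with |DQ| = 20.4, Q = (4.1927, 19.379). ∠DQP = 117.6° gives QP at -125.50° from the x-axis; with |QP| = 9.5, P = (-1.3240, 11.645). ∠QPT = 42.9° gives PT at 11.600° from the x-axis; with |PT| = 8.9, T = (7.3943, 13.434). PT is perpendicular to TE, so TE runs at 101.60°; with |TE| = 17.9, E = (3.7950, 30.969). Then |ME| = |E − M| = 32.043.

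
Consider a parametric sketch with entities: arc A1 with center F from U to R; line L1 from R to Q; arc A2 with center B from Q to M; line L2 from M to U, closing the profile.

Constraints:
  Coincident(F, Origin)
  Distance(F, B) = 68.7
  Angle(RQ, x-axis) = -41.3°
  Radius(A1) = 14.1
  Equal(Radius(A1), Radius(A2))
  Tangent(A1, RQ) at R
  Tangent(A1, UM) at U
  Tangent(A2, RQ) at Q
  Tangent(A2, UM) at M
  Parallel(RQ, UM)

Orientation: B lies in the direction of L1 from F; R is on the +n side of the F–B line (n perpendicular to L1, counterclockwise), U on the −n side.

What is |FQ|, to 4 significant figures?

70.13

The slot axis is L1's direction at -41.3°, so u = (cos -41.3°, sin -41.3°) = (0.7513, -0.6600) and n = (−sin -41.3°, cos -41.3°) = (0.6600, 0.7513). F is at the origin and B lies 68.7 along u from F, so B = 68.7·u = (51.61, -45.34). Tangency of A1 to both parallel lines with radius 14.1 puts R and U at F ± 14.1·n: R = (9.306, 10.59), U = (-9.306, -10.59). Equal radii place Q and M the same way about B: Q = B + 14.1·n = (60.92, -34.75), M = B − 14.1·n = (42.31, -55.93). Then |FQ| = |Q − F| = 70.13.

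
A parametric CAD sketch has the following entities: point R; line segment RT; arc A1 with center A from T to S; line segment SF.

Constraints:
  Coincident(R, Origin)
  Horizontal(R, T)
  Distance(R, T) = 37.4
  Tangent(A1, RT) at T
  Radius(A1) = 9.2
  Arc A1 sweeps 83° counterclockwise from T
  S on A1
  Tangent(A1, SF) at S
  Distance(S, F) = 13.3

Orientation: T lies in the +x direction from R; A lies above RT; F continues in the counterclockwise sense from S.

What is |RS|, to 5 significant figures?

47.228

R is at the origin; RT is horizontal with |RT| = 37.4 and T on the +x side, so T = (37.400, 0.0000). A1 meets RT tangentially, so AT is at right angles to RT, so A = T + (0, 9.2) = (37.400, 9.2000). On A1, T sits at bearing -90° from A; an 83° counterclockwise sweep puts S at bearing -7°, so S = A + 9.2·(cos -7°, sin -7°) = (46.531, 8.0788). Then |RS| = |S − R| = 47.228.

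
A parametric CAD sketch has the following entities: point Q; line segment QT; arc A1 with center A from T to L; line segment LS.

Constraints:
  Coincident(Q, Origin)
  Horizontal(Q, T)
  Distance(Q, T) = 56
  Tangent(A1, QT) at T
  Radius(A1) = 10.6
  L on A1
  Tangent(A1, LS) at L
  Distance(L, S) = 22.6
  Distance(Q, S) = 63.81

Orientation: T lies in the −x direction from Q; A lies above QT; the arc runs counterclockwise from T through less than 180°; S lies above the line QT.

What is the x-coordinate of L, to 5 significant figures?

-45.945

Checks: |AL| = 10.60 ✓; ∠(AL, LS) = 90.00° ✓; |LS| = 22.60 ✓; |QS| = 63.81 ✓.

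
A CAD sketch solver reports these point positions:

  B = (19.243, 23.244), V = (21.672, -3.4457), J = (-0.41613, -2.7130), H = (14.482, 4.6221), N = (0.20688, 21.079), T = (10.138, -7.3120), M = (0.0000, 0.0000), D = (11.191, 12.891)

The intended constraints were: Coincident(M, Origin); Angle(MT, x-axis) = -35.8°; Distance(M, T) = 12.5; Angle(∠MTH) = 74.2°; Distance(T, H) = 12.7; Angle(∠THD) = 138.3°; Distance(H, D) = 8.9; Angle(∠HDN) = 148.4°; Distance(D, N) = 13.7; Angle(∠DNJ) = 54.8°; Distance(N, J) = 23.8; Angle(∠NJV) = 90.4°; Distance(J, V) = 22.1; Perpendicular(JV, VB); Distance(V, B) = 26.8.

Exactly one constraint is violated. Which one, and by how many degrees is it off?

Perpendicular(JV, VB) — off by 7.10°.

M = (0.00, 0.00) ✓; MT at -35.80° ✓; |MT| = 12.50 ✓; ∠MTH = 74.20° ✓; |TH| = 12.70 ✓; ∠THD = 138.3° ✓; |HD| = 8.900 ✓; ∠HDN = 148.4° ✓; |DN| = 13.70 ✓; ∠DNJ = 54.80° ✓; |NJ| = 23.80 ✓; ∠NJV = 90.40° ✓; |JV| = 22.10 ✓; ∠(JV, VB) = 97.10° ✗; |VB| = 26.80 ✓.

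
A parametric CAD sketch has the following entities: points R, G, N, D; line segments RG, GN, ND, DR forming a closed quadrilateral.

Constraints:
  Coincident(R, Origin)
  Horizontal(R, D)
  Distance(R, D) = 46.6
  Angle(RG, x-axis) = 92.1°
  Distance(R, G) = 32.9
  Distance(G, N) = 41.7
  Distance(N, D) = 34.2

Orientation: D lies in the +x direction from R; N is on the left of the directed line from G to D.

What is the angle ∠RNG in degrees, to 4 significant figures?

38.67°

Checks: |GN| = 41.70 ✓; |ND| = 34.20 ✓.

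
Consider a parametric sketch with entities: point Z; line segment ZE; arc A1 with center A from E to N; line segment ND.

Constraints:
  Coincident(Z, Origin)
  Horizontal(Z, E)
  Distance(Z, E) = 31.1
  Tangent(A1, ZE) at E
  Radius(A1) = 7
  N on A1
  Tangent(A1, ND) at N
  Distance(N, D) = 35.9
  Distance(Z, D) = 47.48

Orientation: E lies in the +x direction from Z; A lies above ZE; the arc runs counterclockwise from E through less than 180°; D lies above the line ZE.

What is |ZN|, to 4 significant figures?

38.72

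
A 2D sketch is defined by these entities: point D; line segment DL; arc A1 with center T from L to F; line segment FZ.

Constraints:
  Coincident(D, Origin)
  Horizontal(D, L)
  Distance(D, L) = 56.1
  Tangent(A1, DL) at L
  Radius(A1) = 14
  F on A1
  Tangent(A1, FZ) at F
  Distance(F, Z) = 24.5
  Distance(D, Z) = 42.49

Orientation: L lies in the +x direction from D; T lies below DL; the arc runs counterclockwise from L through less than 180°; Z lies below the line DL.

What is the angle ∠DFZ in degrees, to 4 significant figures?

69.13°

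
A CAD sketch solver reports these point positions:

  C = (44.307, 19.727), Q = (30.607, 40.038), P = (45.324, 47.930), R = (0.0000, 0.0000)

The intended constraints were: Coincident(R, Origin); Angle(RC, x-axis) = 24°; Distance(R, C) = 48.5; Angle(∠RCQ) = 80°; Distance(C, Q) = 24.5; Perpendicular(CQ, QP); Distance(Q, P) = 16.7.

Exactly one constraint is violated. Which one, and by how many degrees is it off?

Perpendicular(CQ, QP) — off by 5.80°.

R = (0.00, 0.00) ✓; RC at 24.00° ✓; |RC| = 48.50 ✓; ∠RCQ = 80.00° ✓; |CQ| = 24.50 ✓; ∠(CQ, QP) = 95.80° ✗; |QP| = 16.70 ✓.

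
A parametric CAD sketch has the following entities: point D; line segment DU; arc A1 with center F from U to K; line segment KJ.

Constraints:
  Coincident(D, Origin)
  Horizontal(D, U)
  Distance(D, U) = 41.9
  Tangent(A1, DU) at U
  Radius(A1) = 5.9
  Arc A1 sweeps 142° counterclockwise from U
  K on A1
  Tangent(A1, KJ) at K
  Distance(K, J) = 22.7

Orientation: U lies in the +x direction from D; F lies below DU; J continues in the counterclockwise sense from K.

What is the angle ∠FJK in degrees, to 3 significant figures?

14.6°

D is at the origin; DU is horizontal with |DU| = 41.9 and U on the +x side, so U = (41.9, 0.00). The tangent condition forces FU to be normal to DU, so F = U + (0, -5.9) = (41.9, -5.90). On A1, U sits at bearing 90° from F; a 142° counterclockwise sweep puts K at bearing 232°, so K = F + 5.9·(cos 232°, sin 232°) = (38.3, -10.5). The tangent condition forces FK to be normal to KJ, so KJ runs along (−sin 232°, cos 232°); with |KJ| = 22.7, J = (56.2, -24.5). Then cos ∠FJK = JF·JK / (|JF||JK|), giving 14.6°.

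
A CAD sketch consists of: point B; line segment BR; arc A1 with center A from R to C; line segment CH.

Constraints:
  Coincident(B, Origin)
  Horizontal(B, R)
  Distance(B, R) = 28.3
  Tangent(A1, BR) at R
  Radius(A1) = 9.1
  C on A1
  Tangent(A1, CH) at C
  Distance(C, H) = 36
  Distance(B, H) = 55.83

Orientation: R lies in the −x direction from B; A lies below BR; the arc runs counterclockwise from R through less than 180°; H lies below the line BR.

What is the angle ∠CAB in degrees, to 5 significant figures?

171.41°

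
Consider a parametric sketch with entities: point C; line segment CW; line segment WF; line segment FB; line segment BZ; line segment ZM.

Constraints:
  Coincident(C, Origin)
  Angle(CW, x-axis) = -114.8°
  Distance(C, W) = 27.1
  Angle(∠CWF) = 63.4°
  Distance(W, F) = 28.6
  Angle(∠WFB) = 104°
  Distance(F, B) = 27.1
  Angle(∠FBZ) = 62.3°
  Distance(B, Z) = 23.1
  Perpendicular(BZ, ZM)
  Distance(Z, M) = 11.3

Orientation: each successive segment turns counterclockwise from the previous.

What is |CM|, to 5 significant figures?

14.750

C is at the origin; CW runs at -114.8° with length 27.1, so W = (-11.367, -24.601). ∠CWF = 63.4° gives WF at 1.8000° from the x-axis; with |WF| = 28.6, F = (17.219, -23.702). ∠WFB = 104.0° gives FB at 77.800° from the x-axis; with |FB| = 27.1, B = (22.946, 2.7855). ∠FBZ = 62.3° gives BZ at -164.50° from the x-axis; with |BZ| = 23.1, Z = (0.68577, -3.3877). BZ ⟂ ZM, so ZM runs at -74.500°; with |ZM| = 11.3, M = (3.7056, -14.277). Then |CM| = |M − C| = 14.750.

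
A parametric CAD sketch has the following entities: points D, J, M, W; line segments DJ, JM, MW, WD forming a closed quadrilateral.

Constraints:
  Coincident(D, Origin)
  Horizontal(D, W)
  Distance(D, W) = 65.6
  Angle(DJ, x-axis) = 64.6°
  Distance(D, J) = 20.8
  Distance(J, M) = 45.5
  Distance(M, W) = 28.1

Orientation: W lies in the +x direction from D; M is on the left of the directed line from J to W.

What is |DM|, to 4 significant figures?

59.67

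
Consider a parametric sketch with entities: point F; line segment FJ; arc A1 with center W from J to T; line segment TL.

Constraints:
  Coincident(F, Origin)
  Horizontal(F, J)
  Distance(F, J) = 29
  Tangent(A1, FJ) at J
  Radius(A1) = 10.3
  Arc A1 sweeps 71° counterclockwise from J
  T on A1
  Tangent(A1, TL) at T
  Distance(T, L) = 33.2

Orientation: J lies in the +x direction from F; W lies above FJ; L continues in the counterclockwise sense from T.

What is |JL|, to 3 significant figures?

43.5

F is at the origin; F and J share the same y with |FJ| = 29.0 and J on the +x side, so J = (29.0, 0.00). The tangent condition forces WJ to be normal to FJ, so W = J + (0, 10.3) = (29.0, 10.3). On A1, J sits at bearing -90° from W; a 71° counterclockwise sweep puts T at bearing -19°, so T = W + 10.3·(cos -19°, sin -19°) = (38.7, 6.95). Tangency of A1 to TL means the radius WT is perpendicular to TL, so TL runs along (−sin -19°, cos -19°); with |TL| = 33.2, L = (49.5, 38.3). Then |JL| = |L − J| = 43.5.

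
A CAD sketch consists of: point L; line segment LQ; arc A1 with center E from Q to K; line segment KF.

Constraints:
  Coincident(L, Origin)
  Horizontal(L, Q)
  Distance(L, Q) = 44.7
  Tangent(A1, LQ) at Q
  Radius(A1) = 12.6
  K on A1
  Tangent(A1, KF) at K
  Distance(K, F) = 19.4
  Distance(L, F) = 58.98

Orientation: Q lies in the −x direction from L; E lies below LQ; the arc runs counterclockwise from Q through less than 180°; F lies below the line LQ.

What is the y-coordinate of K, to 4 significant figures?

-18.37

L is at the origin; LQ is horizontal with |LQ| = 44.7 and Q on the −x side, so Q = (-44.70, 0.000). A1 meets LQ tangentially, so EQ is at right angles to LQ, so E = Q + (0, -12.6) = (-44.70, -12.60). Since EK ⟂ KF (tangency), |EF| = √(12.6² + 19.4²) = 23.13 regardless of where K sits on A1. So F lies on both circle(L, 58.98) and circle(E, 23.13); the below-LQ intersection is F = (-47.01, -35.62). K is the foot of the tangent from F: K = (-55.90, -18.37).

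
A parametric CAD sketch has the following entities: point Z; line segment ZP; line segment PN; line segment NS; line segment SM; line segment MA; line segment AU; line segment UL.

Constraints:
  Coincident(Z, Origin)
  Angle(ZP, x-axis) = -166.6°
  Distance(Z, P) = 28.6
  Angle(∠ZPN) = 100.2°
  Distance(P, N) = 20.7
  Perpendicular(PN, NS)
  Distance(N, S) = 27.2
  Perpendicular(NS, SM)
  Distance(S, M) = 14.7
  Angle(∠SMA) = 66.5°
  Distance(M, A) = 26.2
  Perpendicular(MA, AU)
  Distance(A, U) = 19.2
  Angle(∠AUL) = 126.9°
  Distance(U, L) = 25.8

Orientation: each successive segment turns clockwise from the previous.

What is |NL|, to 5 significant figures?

40.799

Z is at the origin; ZP runs at -166.6° with length 28.6, so P = (-27.821, -6.6280). ∠ZPN = 100.2° gives PN at 113.60° from the x-axis; with |PN| = 20.7, N = (-36.109, 12.341). PN ⟂ NS, so NS runs at 23.600°; with |NS| = 27.2, S = (-11.184, 23.230). The perpendicularity gives SM at right angles to NS, so SM runs at -66.400°; with |SM| = 14.7, M = (-5.2984, 9.7597). ∠SMA = 66.5° gives MA at -179.90° from the x-axis; with |MA| = 26.2, A = (-31.498, 9.7140). MA ⟂ AU, so AU runs at 90.100°; with |AU| = 19.2, U = (-31.532, 28.914). ∠AUL = 126.9° gives UL at 37.000° from the x-axis; with |UL| = 25.8, L = (-10.927, 44.441). Then |NL| = |L − N| = 40.799.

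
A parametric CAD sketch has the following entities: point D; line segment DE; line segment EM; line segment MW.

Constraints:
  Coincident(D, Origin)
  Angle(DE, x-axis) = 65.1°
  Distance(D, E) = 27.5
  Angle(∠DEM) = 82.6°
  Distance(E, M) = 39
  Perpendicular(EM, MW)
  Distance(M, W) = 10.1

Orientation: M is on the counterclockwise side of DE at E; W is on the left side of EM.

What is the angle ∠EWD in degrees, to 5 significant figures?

40.358°

D is at the origin; DE runs at 65.1° with length 27.5, so E = 27.5·(cos 65.1°, sin 65.1°) = (11.578, 24.944). ∠DEM = 82.6°, so EM runs at 65.1° + (180° − 82.6°) = 162.50° from the x-axis; with |EM| = 39.0, M = E + 39.0·(cos 162.50°, sin 162.50°) = (-25.616, 36.671). EM ⟂ MW; with |MW| = 10.1 on the left of EM, W = M + 10.1·(-0.30071, -0.95372) = (-28.654, 27.039). Then cos ∠EWD = WE·WD / (|WE||WD|), giving 40.358°.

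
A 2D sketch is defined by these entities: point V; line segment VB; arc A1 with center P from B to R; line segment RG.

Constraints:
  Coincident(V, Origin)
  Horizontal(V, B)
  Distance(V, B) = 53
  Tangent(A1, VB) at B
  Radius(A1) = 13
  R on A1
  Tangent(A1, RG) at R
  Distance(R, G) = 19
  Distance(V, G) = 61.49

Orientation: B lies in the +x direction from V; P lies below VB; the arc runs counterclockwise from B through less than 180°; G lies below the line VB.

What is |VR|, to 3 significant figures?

45.5

Checks: |PB| = 13.00 ✓; |PR| = 13.00 ✓; ∠(PR, RG) = 90.00° ✓; |RG| = 19.00 ✓; |VG| = 61.49 ✓.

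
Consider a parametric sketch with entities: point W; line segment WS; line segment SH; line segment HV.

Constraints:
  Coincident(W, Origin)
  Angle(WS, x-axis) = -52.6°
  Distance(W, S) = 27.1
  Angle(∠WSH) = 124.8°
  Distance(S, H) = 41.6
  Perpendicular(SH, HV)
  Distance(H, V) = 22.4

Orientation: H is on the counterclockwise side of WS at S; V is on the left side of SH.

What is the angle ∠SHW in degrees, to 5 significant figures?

21.303°

W is at the origin; WS runs at -52.6° with length 27.1, so S = 27.1·(cos -52.6°, sin -52.6°) = (16.460, -21.529). ∠WSH = 124.8°, so SH runs at -52.6° + (180° − 124.8°) = 2.6000° from the x-axis; with |SH| = 41.6, H = S + 41.6·(cos 2.6000°, sin 2.6000°) = (58.017, -19.642). Then cos ∠SHW = HS·HW / (|HS||HW|), giving 21.303°.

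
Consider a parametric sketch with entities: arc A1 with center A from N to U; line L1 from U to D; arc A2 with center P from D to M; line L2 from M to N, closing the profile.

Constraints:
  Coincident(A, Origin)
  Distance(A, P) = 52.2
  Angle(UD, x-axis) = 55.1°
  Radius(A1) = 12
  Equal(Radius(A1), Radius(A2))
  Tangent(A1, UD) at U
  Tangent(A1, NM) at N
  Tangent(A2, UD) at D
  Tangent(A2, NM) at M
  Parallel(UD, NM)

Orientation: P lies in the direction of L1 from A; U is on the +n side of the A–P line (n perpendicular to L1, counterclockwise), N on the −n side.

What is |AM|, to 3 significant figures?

53.6

The slot axis is L1's direction at 55.1°, so u = (cos 55.1°, sin 55.1°) = (0.572, 0.820) and n = (−sin 55.1°, cos 55.1°) = (-0.820, 0.572). A is at the origin and P lies 52.2 along u from A, so P = 52.2·u = (29.9, 42.8). Tangency of A1 to both parallel lines with radius 12.0 puts U and N at A ± 12.0·n: U = (-9.84, 6.87), N = (9.84, -6.87). Equal radii place D and M the same way about P: D = P + 12.0·n = (20.0, 49.7), M = P − 12.0·n = (39.7, 35.9). Then |AM| = |M − A| = 53.6.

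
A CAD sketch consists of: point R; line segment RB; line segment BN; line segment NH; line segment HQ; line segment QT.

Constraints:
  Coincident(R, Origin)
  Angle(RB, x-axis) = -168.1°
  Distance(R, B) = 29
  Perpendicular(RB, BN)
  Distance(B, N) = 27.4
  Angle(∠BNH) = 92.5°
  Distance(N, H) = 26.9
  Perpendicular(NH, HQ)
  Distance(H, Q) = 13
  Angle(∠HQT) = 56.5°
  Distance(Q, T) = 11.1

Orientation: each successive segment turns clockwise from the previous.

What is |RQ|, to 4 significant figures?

15.66

∠BNH = 92.5° gives NH at 14.40° from the x-axis; with |NH| = 26.9, H = (-7.972, 27.52). NH is perpendicular to HQ, so HQ runs at -75.60°; with |HQ| = 13.0, Q = (-4.739, 14.93). Then |RQ| = |Q − R| = 15.66.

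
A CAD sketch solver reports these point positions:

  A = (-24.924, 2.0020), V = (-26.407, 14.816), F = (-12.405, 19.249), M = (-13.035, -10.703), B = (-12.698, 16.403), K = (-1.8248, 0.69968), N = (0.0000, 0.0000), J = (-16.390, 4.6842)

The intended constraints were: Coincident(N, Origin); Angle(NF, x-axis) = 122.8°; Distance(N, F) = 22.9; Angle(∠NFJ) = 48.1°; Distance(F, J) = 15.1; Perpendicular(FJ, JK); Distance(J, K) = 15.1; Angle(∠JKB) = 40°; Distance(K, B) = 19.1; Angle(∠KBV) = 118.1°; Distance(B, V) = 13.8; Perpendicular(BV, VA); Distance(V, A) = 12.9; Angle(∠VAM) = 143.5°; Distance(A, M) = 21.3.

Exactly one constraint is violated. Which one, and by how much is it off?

Distance(A, M) = 21.3 — off by 3.90.

N = (0.00, 0.00) ✓; NF at 122.8° ✓; |NF| = 22.90 ✓; ∠NFJ = 48.10° ✓; |FJ| = 15.10 ✓; ∠(FJ, JK) = 90.00° ✓; |JK| = 15.10 ✓; ∠JKB = 40.00° ✓; |KB| = 19.10 ✓; ∠KBV = 118.1° ✓; |BV| = 13.80 ✓; ∠(BV, VA) = 90.00° ✓; |VA| = 12.90 ✓; ∠VAM = 143.5° ✓; |AM| = 17.40 ✗.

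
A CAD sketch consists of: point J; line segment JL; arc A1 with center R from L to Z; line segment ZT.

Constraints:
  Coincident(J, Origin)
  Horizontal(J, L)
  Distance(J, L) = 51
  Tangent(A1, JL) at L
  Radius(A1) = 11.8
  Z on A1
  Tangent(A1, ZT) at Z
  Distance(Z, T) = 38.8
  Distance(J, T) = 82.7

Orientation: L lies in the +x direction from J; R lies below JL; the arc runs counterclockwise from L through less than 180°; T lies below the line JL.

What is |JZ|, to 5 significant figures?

46.074

J is at the origin; JL is horizontal with |JL| = 51.0 and L on the +x side, so L = (51.000, 0.0000). A1 meets JL tangentially, so RL is at right angles to JL, so R = L + (0, -11.8) = (51.000, -11.800). Since RZ ⟂ ZT (tangency), |RT| = √(11.8² + 38.8²) = 40.555 regardless of where Z sits on A1. So T lies on both circle(J, 82.7) and circle(R, 40.555); the below-JL intersection is T = (66.380, -49.325). Z is the foot of the tangent from T: Z = (41.856, -19.258).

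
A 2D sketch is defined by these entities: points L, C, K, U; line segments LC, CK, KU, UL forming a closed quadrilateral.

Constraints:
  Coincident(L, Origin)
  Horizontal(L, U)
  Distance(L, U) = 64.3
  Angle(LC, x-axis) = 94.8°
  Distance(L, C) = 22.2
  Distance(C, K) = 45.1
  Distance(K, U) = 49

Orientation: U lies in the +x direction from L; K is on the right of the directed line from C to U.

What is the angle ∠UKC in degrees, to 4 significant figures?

95.60°

Checks: |CK| = 45.10 ✓; |KU| = 49.00 ✓.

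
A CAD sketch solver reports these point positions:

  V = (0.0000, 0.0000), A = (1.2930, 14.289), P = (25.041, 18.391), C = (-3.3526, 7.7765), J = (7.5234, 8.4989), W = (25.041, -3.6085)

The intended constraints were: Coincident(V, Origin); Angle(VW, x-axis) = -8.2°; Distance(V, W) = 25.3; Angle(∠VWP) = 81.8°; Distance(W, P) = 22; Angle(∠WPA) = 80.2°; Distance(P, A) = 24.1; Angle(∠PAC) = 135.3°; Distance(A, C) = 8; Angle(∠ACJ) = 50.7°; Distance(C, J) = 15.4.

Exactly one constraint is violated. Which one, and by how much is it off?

Distance(C, J) = 15.4 — off by 4.50.

V = (0.00, 0.00) ✓; VW at -8.200° ✓; |VW| = 25.30 ✓; ∠VWP = 81.80° ✓; |WP| = 22.00 ✓; ∠WPA = 80.20° ✓; |PA| = 24.10 ✓; ∠PAC = 135.3° ✓; |AC| = 8.000 ✓; ∠ACJ = 50.70° ✓; |CJ| = 10.90 ✗.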